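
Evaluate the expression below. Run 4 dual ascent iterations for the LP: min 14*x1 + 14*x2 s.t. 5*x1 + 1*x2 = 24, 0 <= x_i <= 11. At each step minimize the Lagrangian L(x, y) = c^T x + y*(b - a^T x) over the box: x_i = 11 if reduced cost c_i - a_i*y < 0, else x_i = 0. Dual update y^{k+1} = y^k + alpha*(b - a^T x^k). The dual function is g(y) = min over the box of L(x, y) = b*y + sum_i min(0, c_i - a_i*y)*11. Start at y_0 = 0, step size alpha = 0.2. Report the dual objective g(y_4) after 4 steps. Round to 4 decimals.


Dual ascent for LP: min 14*x1 + 14*x2, 5*x1 + 1*x2 = 24, 0 <= x_i <= 11
Step 1: y^k = 0.0, reduced costs: (14.0, 14.0)
  x^k = (0.0, 0.0), subgradient = b - a^T x = 24.0
  y^{k+1} = 0.0 + 0.2*24.0 = 4.8
Step 2: y^k = 4.8, reduced costs: (-10.0, 9.2)
  x^k = (11.0, 0.0), subgradient = b - a^T x = -31.0
  y^{k+1} = 4.8 + 0.2*-31.0 = -1.4
Step 3: y^k = -1.4, reduced costs: (21.0, 15.4)
  x^k = (0.0, 0.0), subgradient = b - a^T x = 24.0
  y^{k+1} = -1.4 + 0.2*24.0 = 3.4
Step 4: y^k = 3.4, reduced costs: (-3.0, 10.6)
  x^k = (11.0, 0.0), subgradient = b - a^T x = -31.0
  y^{k+1} = 3.4 + 0.2*-31.0 = -2.8
Dual objective at y_4 = -2.8: reduced costs (28.0, 16.8), box minimizer x = (0.0, 0.0)
g(y_4) = b*y + (c1 - a1*y)*x1 + (c2 - a2*y)*x2 = 24*(-2.8) + 28.0*0.0 + 16.8*0.0 = -67.2 + 0.0 + 0.0 = -67.2


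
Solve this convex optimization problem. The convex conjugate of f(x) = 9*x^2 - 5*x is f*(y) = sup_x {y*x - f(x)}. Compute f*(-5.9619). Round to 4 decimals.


f*(y) = sup_x {y*x - a*x^2 - b*x} = sup_x {(y-b)*x - a*x^2}
FOC: (y - b) - 2a*x = 0 => x* = (y - b)/(2a)
x* = (-5.9619 + 5)/(2*9) = -0.0534
f*(-5.9619) = (y-b)^2/(4a) = (-5.9619 + 5)^2/(4*9)
= 0.9253/36 = 0.0257


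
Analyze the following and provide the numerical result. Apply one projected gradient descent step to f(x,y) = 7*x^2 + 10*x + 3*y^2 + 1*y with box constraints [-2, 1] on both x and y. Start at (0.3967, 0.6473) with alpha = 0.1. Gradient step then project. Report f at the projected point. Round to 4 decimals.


Step 1: Compute gradient at (0.3967, 0.6473).
grad_x = 2*7*0.3967 + 10 = 15.5538
grad_y = 2*3*0.6473 + 1 = 4.8838
Step 2: Gradient step.
x_raw = 0.3967 - 0.1*15.5538 = -1.1587
y_raw = 0.6473 - 0.1*4.8838 = 0.1589
Step 3: Project onto [-2, 1].
x_proj = clip(-1.1587) = -1.1587
y_proj = clip(0.1589) = 0.1589
Step 4: Evaluate f.
f(-1.1587, 0.1589) = -1.9543


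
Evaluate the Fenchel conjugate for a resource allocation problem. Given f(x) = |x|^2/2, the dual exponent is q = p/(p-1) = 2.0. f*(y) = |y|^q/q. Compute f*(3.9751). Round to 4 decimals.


The conjugate exponent q satisfies 1/p + 1/q = 1.
p = 2, so q = 2/(2 - 1) = 2.0
|y|^q = 3.9751^2.0 = 15.8014
f*(3.9751) = 15.8014 / 2.0 = 7.9007


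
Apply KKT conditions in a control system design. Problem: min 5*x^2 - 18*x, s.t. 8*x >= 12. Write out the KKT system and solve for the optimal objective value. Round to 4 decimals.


Step 1: Try lambda = 0 (constraint inactive).
Stationarity: 2*5*x - 18 = 0
x* = 18/(2*5) = 1.8
Check constraint: 8*1.8 = 14.4 >= 12 -- satisfied.
Step 2: Compute optimal value.
f(x*) = 5*1.8^2 - 18*1.8 = -16.2


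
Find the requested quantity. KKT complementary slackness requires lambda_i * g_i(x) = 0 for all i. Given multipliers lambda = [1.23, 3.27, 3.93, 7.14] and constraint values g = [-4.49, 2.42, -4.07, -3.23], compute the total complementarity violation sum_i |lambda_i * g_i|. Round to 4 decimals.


KKT complementary slackness check:
lambda_1 * g_1 = 1.23 * -4.49 = -5.5227
lambda_2 * g_2 = 3.27 * 2.42 = 7.9134
lambda_3 * g_3 = 3.93 * -4.07 = -15.9951
lambda_4 * g_4 = 7.14 * -3.23 = -23.0622
Total violation = 5.5227 + 7.9134 + 15.9951 + 23.0622 = 52.4934


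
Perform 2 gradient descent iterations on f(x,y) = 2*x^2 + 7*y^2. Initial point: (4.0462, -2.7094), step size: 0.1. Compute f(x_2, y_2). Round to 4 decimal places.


Gradient descent on f(x,y) = 2*x^2 + 7*y^2.
Starting point: (4.0462, -2.7094), alpha = 0.1
Step 1: grad_x = 2*2*4.0462 = 16.1848, grad_y = 2*7*-2.7094 = -37.9316
  x_1 = 4.0462 - 0.1*16.1848 = 2.4277
  y_1 = -2.7094 - 0.1*-37.9316 = 1.0838
Step 2: grad_x = 2*2*2.4277 = 9.7109, grad_y = 2*7*1.0838 = 15.1726
  x_2 = 2.4277 - 0.1*9.7109 = 1.4566
  y_2 = 1.0838 - 0.1*15.1726 = -0.4335
f(1.4566, -0.4335) = 2*1.4566^2 + 7*(-0.4335)^2 = 5.559


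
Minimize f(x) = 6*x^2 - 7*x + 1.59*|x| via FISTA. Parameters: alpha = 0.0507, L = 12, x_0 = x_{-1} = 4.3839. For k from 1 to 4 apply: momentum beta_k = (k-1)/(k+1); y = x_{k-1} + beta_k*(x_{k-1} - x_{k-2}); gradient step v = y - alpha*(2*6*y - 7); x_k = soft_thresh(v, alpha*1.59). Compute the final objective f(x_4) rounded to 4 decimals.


FISTA on f(x) = 6*x^2 - 7*x + 1.59*|x|
L = 12, alpha = 0.0507
Iteration 1: beta = 0.0, y = 4.3839 + 0.0*(4.3839 - 4.3839) = 4.3839
  grad(y) = 45.6068, v = y - alpha*grad = 2.0716
  prox(v) = soft_thresh(2.0716, 0.0806) = 1.991
Iteration 2: beta = 0.3333, y = 1.991 + 0.3333*(1.991 - 4.3839) = 1.1934
  grad(y) = 7.3208, v = y - alpha*grad = 0.8222
  prox(v) = soft_thresh(0.8222, 0.0806) = 0.7416
Iteration 3: beta = 0.5, y = 0.7416 + 0.5*(0.7416 - 1.991) = 0.1169
  grad(y) = -5.597, v = y - alpha*grad = 0.4007
  prox(v) = soft_thresh(0.4007, 0.0806) = 0.3201
Iteration 4: beta = 0.6, y = 0.3201 + 0.6*(0.3201 - 0.7416) = 0.0671
  grad(y) = -6.1943, v = y - alpha*grad = 0.3812
  prox(v) = soft_thresh(0.3812, 0.0806) = 0.3006
f(x_4) = 6*0.3006^2 - 7*0.3006 + 1.59*|0.3006| = -1.084


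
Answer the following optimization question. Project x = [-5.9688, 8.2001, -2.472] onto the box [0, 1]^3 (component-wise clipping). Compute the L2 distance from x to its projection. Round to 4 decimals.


Project each component onto [0, 1].
clip(-5.9688) = 0.0, clip(8.2001) = 1.0, clip(-2.472) = 0.0
Projection = [0.0, 1.0, 0.0]
Squared diffs: [35.6266, 51.8414, 6.1108]
Distance = sqrt(93.5788) = 9.6736


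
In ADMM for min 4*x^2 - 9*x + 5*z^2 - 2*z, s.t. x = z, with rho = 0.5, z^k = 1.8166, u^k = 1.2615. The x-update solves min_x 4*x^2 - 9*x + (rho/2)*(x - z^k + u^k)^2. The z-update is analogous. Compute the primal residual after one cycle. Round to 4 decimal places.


ADMM iteration with rho = 0.5, z^k = 1.8166, u^k = 1.2615
Step 1: x-update.
Minimize 4*x^2 - 9*x + (0.5/2)*(x - 1.8166 + 1.2615)^2
FOC: (2*4 + 0.5)*x = 9 + 0.5*(1.8166 - 1.2615)
x^{k+1} = 1.0915
Step 2: z-update.
Minimize 5*z^2 - 2*z + (0.5/2)*(1.0915 - z + 1.2615)^2
FOC: (2*5 + 0.5)*z = 2 + 0.5*(1.0915 + 1.2615)
z^{k+1} = 0.3025
Step 3: u-update.
u^{k+1} = 1.2615 + 1.0915 - 0.3025 = 2.0505
Step 4: Primal residual = |1.0915 - 0.3025| = 0.789


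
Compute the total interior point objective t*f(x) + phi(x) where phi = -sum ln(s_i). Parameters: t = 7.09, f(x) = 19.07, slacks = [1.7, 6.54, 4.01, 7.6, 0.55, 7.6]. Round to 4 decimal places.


Step 1: Compute log-barrier.
ln values: [0.5306, 1.8779, 1.3888, 2.0281, -0.5978, 2.0281]
phi = -(0.5306 + 1.8779 + 1.3888 + 2.0281 - 0.5978 + 2.0281) = -7.2558
Step 2: Compute augmented objective.
t*f(x) = 7.09*19.07 = 135.2063
Total = 135.2063 - 7.2558 = 127.9505


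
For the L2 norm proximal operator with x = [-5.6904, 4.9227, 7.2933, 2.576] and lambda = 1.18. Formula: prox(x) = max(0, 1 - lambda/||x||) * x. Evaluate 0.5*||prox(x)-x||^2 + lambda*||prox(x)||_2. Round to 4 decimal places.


Step 1: Compute ||x||.
||x|| = 10.7908
Step 2: Compute scaling factor.
scale = max(0, 1 - 1.18/10.7908) = 0.8906
Step 3: prox(x) = [-5.0681, 4.3844, 6.4958, 2.2943]
||prox(x)|| = 9.6108
Step 4: Proximal objective.
0.5*||prox-x||^2 = 0.6962
lambda*||prox|| = 11.3407
Total = 12.037


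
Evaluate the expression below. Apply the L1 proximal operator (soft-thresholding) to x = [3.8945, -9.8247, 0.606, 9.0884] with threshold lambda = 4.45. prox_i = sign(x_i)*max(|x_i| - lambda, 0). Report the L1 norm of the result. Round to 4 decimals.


Soft-thresholding with lambda = 4.45:
prox(3.8945) = sign(3.8945)*max(|3.8945| - 4.45, 0) = 0.0
prox(-9.8247) = sign(-9.8247)*max(|-9.8247| - 4.45, 0) = -5.3747
prox(0.606) = sign(0.606)*max(|0.606| - 4.45, 0) = 0.0
prox(9.0884) = sign(9.0884)*max(|9.0884| - 4.45, 0) = 4.6384
prox(x) = [0.0, -5.3747, 0.0, 4.6384]
||prox(x)||_1 = 0.0 + 5.3747 + 0.0 + 4.6384 = 10.0131


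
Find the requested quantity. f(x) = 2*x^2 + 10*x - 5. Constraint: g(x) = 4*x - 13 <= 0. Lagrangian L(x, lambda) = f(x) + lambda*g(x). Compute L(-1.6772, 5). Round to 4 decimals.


Step 1: Evaluate f(x).
f(-1.6772) = 2*(-1.6772)^2 + 10*(-1.6772) - 5 = -16.146
Step 2: Evaluate g(x).
g(-1.6772) = 4*-1.6772 - 13 = -19.7088
Step 3: Compute Lagrangian.
L = -16.146 + 5*-19.7088 = -114.69


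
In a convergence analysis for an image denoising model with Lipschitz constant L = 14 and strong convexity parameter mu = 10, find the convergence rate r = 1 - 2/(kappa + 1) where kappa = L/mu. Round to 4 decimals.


Step 1: Compute the condition number.
kappa = L/mu = 14/10 = 1.4
Step 2: Compute the convergence rate.
r = 1 - 2/(kappa + 1) = 1 - 2*mu/(L + mu) = (L - mu)/(L + mu) = 4/24 = 0.1667


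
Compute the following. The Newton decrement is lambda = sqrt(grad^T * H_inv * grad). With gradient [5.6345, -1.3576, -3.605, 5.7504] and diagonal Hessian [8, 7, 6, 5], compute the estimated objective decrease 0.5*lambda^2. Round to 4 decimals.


Step 1: H is diagonal, so H^(-1) * g = [0.7043, -0.1939, -0.6008, 1.1501].
Step 2: g^T H^(-1) g = sum_i g_i^2 / H_ii
  = (5.6345)^2/8 + (-1.3576)^2/7 + (-3.605)^2/6 + (5.7504)^2/5
  = 3.9684 + 0.2633 + 2.166 + 6.6134 = 13.0112
Step 3: Objective decrease = 0.5 * g^T H^(-1) g = 6.5056


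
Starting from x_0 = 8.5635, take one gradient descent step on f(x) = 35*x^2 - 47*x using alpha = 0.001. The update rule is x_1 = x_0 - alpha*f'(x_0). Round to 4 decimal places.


We compute the gradient at x_0 and apply the update.
f'(x) = 70*x - 47
f'(8.5635) = 70*8.5635 - 47 = 552.445
x_1 = 8.5635 - 0.001*552.445 = 8.0111


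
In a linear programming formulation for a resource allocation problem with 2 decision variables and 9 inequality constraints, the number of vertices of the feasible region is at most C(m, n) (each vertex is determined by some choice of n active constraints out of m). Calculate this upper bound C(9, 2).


Each vertex corresponds to some choice of n active constraints out of m, so the number of vertices is at most C(m, n) = m! / (n!(m-n)!).
m = 9, n = 2
Numerator: 9 * 8
Denominator: 2! = 2
C(9, 2) = 36


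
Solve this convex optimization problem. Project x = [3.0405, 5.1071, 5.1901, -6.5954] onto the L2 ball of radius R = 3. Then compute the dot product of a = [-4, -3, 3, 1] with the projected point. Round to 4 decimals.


Step 1: Compute ||x|| (intermediates to 6 decimals).
||x|| = sqrt(3.0405^2 + 5.1071^2 + 5.1901^2 + (-6.5954)^2) = 10.284141
Step 2: Project.
Since ||x|| > R, scale = R/||x|| = 3/10.284141 = 0.291711, proj(x) = scale * x
proj(x) = [0.886947, 1.489797, 1.514009, -1.923951]
Step 3: Dot product.
a^T * proj(x) = -4*0.886947 - 3*1.489797 + 3*1.514009 + 1*(-1.923951) = -5.3991


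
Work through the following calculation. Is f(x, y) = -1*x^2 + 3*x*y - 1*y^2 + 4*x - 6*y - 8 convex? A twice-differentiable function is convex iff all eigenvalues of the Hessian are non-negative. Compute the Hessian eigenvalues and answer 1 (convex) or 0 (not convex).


The Hessian of f(x,y) = -1*x^2 + 3*x*y - 1*y^2 + 4*x - 6*y - 8 is:
H = [[-2, 3], [3, -2]]
Trace = -2 - 2 = -4
Determinant = -2*-2 - (3)^2 = -5
Discriminant = (-4)^2 - 4*-5 = 36.0
Eigenvalues: lambda_1 = -5.0, lambda_2 = 1.0
The function is not convex.

0


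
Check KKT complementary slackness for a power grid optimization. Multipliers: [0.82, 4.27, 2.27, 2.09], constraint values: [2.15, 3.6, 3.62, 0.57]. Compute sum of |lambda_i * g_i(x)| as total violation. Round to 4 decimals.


KKT complementary slackness check:
lambda_1 * g_1 = 0.82 * 2.15 = 1.763
lambda_2 * g_2 = 4.27 * 3.6 = 15.372
lambda_3 * g_3 = 2.27 * 3.62 = 8.2174
lambda_4 * g_4 = 2.09 * 0.57 = 1.1913
Total violation = 1.763 + 15.372 + 8.2174 + 1.1913 = 26.5437


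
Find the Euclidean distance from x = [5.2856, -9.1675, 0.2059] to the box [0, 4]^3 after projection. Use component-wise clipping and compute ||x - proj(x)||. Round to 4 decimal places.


Project each component onto [0, 4].
clip(5.2856) = 4.0, clip(-9.1675) = 0.0, clip(0.2059) = 0.2059
Projection = [4.0, 0.0, 0.2059]
Squared diffs: [1.6528, 84.0431, 0.0]
Distance = sqrt(85.6959) = 9.2572


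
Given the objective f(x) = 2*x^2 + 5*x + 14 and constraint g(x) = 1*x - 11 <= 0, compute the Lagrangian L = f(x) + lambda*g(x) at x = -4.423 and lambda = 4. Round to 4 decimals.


Step 1: Evaluate f(x).
f(-4.423) = 2*(-4.423)^2 + 5*(-4.423) + 14 = 31.0109
Step 2: Evaluate g(x).
g(-4.423) = 1*-4.423 - 11 = -15.423
Step 3: Compute Lagrangian.
L = 31.0109 + 4*-15.423 = -30.6811


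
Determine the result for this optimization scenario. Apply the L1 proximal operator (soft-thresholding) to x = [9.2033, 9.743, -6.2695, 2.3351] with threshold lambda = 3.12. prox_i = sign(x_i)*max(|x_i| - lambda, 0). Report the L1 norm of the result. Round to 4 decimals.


Soft-thresholding with lambda = 3.12:
prox(9.2033) = sign(9.2033)*max(|9.2033| - 3.12, 0) = 6.0833
prox(9.743) = sign(9.743)*max(|9.743| - 3.12, 0) = 6.623
prox(-6.2695) = sign(-6.2695)*max(|-6.2695| - 3.12, 0) = -3.1495
prox(2.3351) = sign(2.3351)*max(|2.3351| - 3.12, 0) = 0.0
prox(x) = [6.0833, 6.623, -3.1495, 0.0]
||prox(x)||_1 = 6.0833 + 6.623 + 3.1495 + 0.0 = 15.8558


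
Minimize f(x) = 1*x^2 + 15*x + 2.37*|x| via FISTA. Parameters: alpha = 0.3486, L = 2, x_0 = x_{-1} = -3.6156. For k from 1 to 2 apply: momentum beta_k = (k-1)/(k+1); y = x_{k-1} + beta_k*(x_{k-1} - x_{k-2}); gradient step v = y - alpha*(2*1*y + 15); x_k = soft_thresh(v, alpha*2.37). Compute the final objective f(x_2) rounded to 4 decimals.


FISTA on f(x) = 1*x^2 + 15*x + 2.37*|x|
L = 2, alpha = 0.3486
Iteration 1: beta = 0.0, y = -3.6156 + 0.0*(-3.6156 + 3.6156) = -3.6156
  grad(y) = 7.7688, v = y - alpha*grad = -6.3238
  prox(v) = soft_thresh(-6.3238, 0.8262) = -5.4976
Iteration 2: beta = 0.3333, y = -5.4976 + 0.3333*(-5.4976 + 3.6156) = -6.125
  grad(y) = 2.7501, v = y - alpha*grad = -7.0836
  prox(v) = soft_thresh(-7.0836, 0.8262) = -6.2575
f(x_2) = 1*(-6.2575)^2 + 15*(-6.2575) + 2.37*|-6.2575| = -39.8759


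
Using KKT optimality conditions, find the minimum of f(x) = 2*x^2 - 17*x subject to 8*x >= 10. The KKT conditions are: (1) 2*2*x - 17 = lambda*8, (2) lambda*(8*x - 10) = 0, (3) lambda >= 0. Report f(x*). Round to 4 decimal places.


Step 1: Try lambda = 0 (constraint inactive).
Stationarity: 2*2*x - 17 = 0
x* = 17/(2*2) = 4.25
Check constraint: 8*4.25 = 34.0 >= 10 -- satisfied.
Step 2: Compute optimal value.
f(x*) = 2*4.25^2 - 17*4.25 = -36.125


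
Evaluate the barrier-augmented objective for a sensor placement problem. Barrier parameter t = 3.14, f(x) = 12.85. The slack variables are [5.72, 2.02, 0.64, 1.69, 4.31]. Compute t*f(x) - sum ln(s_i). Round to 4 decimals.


Step 1: Compute log-barrier.
ln values: [1.744, 0.7031, -0.4463, 0.5247, 1.4609]
phi = -(1.744 + 0.7031 - 0.4463 + 0.5247 + 1.4609) = -3.9864
Step 2: Compute augmented objective.
t*f(x) = 3.14*12.85 = 40.349
Total = 40.349 - 3.9864 = 36.3626


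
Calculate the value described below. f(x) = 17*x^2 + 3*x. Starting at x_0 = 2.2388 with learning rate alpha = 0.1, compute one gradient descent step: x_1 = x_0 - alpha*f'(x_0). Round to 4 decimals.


We compute the gradient at x_0 and apply the update.
f'(x) = 34*x + 3
f'(2.2388) = 34*2.2388 + 3 = 79.1192
x_1 = 2.2388 - 0.1*79.1192 = -5.6731


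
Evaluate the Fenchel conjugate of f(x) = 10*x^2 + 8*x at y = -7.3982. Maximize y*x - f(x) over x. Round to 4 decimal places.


f*(y) = sup_x {y*x - a*x^2 - b*x} = sup_x {(y-b)*x - a*x^2}
FOC: (y - b) - 2a*x = 0 => x* = (y - b)/(2a)
x* = (-7.3982 - 8)/(2*10) = -0.7699
f*(-7.3982) = (y-b)^2/(4a) = (-7.3982 - 8)^2/(4*10)
= 237.1046/40 = 5.9276


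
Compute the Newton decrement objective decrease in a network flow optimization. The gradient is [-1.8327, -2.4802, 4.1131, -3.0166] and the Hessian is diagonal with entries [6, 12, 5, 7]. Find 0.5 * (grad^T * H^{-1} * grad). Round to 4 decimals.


Step 1: H is diagonal, so H^(-1) * g = [-0.3055, -0.2067, 0.8226, -0.4309].
Step 2: g^T H^(-1) g = sum_i g_i^2 / H_ii
  = (-1.8327)^2/6 + (-2.4802)^2/12 + (4.1131)^2/5 + (-3.0166)^2/7
  = 0.5598 + 0.5126 + 3.3835 + 1.3 = 5.7559
Step 3: Objective decrease = 0.5 * g^T H^(-1) g = 2.878


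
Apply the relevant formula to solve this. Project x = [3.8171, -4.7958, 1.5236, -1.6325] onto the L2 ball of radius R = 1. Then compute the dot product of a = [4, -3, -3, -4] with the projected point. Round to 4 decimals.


Step 1: Compute ||x|| (intermediates to 6 decimals).
||x|| = sqrt(3.8171^2 + (-4.7958)^2 + 1.5236^2 + (-1.6325)^2) = 6.523524
Step 2: Project.
Since ||x|| > R, scale = R/||x|| = 1/6.523524 = 0.153291, proj(x) = scale * x
proj(x) = [0.585127, -0.735153, 0.233554, -0.250248]
Step 3: Dot product.
a^T * proj(x) = 4*0.585127 - 3*(-0.735153) - 3*0.233554 - 4*(-0.250248) = 4.8463


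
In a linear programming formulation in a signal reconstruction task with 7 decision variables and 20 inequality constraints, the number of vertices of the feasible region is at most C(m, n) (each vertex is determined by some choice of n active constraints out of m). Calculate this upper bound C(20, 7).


Each vertex corresponds to some choice of n active constraints out of m, so the number of vertices is at most C(m, n) = m! / (n!(m-n)!).
m = 20, n = 7
Numerator: 20 * 19 * 18 * 17 * 16 * 15 * 14
Denominator: 7! = 5040
C(20, 7) = 77520


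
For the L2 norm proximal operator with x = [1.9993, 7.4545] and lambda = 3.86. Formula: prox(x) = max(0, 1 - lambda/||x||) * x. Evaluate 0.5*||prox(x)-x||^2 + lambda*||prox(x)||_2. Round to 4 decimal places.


Step 1: Compute ||x||.
||x|| = 7.718
Step 2: Compute scaling factor.
scale = max(0, 1 - 3.86/7.718) = 0.4999
Step 3: prox(x) = [0.9994, 3.7263]
||prox(x)|| = 3.858
Step 4: Proximal objective.
0.5*||prox-x||^2 = 7.4498
lambda*||prox|| = 14.8919
Total = 22.3415


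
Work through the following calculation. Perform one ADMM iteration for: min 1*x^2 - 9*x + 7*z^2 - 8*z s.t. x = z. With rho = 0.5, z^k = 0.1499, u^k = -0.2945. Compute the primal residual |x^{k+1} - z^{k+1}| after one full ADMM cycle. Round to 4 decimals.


ADMM iteration with rho = 0.5, z^k = 0.1499, u^k = -0.2945
Step 1: x-update.
Minimize 1*x^2 - 9*x + (0.5/2)*(x - 0.1499 - 0.2945)^2
FOC: (2*1 + 0.5)*x = 9 + 0.5*(0.1499 + 0.2945)
x^{k+1} = 3.6889
Step 2: z-update.
Minimize 7*z^2 - 8*z + (0.5/2)*(3.6889 - z - 0.2945)^2
FOC: (2*7 + 0.5)*z = 8 + 0.5*(3.6889 - 0.2945)
z^{k+1} = 0.6688
Step 3: u-update.
u^{k+1} = -0.2945 + 3.6889 - 0.6688 = 2.7256
Step 4: Primal residual = |3.6889 - 0.6688| = 3.0201


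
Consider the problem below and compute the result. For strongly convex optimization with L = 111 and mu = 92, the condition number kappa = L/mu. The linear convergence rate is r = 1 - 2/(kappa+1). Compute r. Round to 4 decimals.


Step 1: Compute the condition number.
kappa = L/mu = 111/92 = 1.2065
Step 2: Compute the convergence rate.
r = 1 - 2/(kappa + 1) = 1 - 2*mu/(L + mu) = (L - mu)/(L + mu) = 19/203 = 0.0936


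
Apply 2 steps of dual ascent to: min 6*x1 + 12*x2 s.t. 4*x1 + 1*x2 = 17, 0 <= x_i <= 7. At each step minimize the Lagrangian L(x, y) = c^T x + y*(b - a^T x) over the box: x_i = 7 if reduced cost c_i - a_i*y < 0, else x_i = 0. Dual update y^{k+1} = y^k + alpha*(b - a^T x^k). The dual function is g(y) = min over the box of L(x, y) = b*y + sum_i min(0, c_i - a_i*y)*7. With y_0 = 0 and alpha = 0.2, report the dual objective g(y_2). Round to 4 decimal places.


Dual ascent for LP: min 6*x1 + 12*x2, 4*x1 + 1*x2 = 17, 0 <= x_i <= 7
Step 1: y^k = 0.0, reduced costs: (6.0, 12.0)
  x^k = (0.0, 0.0), subgradient = b - a^T x = 17.0
  y^{k+1} = 0.0 + 0.2*17.0 = 3.4
Step 2: y^k = 3.4, reduced costs: (-7.6, 8.6)
  x^k = (7.0, 0.0), subgradient = b - a^T x = -11.0
  y^{k+1} = 3.4 + 0.2*-11.0 = 1.2
Dual objective at y_2 = 1.2: reduced costs (1.2, 10.8), box minimizer x = (0.0, 0.0)
g(y_2) = b*y + (c1 - a1*y)*x1 + (c2 - a2*y)*x2 = 17*1.2 + 1.2*0.0 + 10.8*0.0 = 20.4 + 0.0 + 0.0 = 20.4


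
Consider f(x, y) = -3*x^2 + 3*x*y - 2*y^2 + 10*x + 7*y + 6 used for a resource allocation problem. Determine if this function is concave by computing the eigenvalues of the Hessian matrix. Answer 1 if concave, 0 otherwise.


The Hessian of f(x,y) = -3*x^2 + 3*x*y - 2*y^2 + 10*x + 7*y + 6 is:
H = [[-6, 3], [3, -4]]
Trace = -6 - 4 = -10
Determinant = -6*-4 - (3)^2 = 15
Discriminant = (-10)^2 - 4*15 = 40.0
Eigenvalues: lambda_1 = -8.1623, lambda_2 = -1.8377
The function is concave.

1


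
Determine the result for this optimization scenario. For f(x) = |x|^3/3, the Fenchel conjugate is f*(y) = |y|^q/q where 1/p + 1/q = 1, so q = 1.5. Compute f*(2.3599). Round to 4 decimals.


The conjugate exponent q satisfies 1/p + 1/q = 1.
p = 3, so q = 3/(3 - 1) = 1.5
|y|^q = 2.3599^1.5 = 3.6253
f*(2.3599) = 3.6253 / 1.5 = 2.4168


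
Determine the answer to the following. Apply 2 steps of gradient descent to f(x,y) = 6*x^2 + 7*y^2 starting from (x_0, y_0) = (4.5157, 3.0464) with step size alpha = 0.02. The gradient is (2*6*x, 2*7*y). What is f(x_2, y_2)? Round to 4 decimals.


Gradient descent on f(x,y) = 6*x^2 + 7*y^2.
Starting point: (4.5157, 3.0464), alpha = 0.02
Step 1: grad_x = 2*6*4.5157 = 54.1884, grad_y = 2*7*3.0464 = 42.6496
  x_1 = 4.5157 - 0.02*54.1884 = 3.4319
  y_1 = 3.0464 - 0.02*42.6496 = 2.1934
Step 2: grad_x = 2*6*3.4319 = 41.1832, grad_y = 2*7*2.1934 = 30.7077
  x_2 = 3.4319 - 0.02*41.1832 = 2.6083
  y_2 = 2.1934 - 0.02*30.7077 = 1.5793
f(2.6083, 1.5793) = 6*2.6083^2 + 7*1.5793^2 = 58.2767


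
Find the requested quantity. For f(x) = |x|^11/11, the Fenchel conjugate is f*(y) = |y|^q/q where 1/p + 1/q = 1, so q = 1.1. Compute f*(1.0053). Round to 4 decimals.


The conjugate exponent q satisfies 1/p + 1/q = 1.
p = 11, so q = 11/(11 - 1) = 1.1
|y|^q = 1.0053^1.1 = 1.0058
f*(1.0053) = 1.0058 / 1.1 = 0.9144


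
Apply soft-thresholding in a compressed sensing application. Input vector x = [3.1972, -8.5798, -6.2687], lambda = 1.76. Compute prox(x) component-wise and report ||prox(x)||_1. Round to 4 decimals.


Soft-thresholding with lambda = 1.76:
prox(3.1972) = sign(3.1972)*max(|3.1972| - 1.76, 0) = 1.4372
prox(-8.5798) = sign(-8.5798)*max(|-8.5798| - 1.76, 0) = -6.8198
prox(-6.2687) = sign(-6.2687)*max(|-6.2687| - 1.76, 0) = -4.5087
prox(x) = [1.4372, -6.8198, -4.5087]
||prox(x)||_1 = 1.4372 + 6.8198 + 4.5087 = 12.7657


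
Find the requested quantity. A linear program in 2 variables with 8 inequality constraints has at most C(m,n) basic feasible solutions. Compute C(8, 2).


Each vertex corresponds to some choice of n active constraints out of m, so the number of vertices is at most C(m, n) = m! / (n!(m-n)!).
m = 8, n = 2
Numerator: 8 * 7
Denominator: 2! = 2
C(8, 2) = 28


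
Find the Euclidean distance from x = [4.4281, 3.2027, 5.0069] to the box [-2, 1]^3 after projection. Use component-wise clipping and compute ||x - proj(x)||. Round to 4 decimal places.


Project each component onto [-2, 1].
clip(4.4281) = 1.0, clip(3.2027) = 1.0, clip(5.0069) = 1.0
Projection = [1.0, 1.0, 1.0]
Squared diffs: [11.7519, 4.8519, 16.0552]
Distance = sqrt(32.659) = 5.7148


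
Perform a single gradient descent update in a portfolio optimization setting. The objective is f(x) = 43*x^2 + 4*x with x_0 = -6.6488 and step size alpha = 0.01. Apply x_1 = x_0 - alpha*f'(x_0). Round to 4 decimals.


We compute the gradient at x_0 and apply the update.
f'(x) = 86*x + 4
f'(-6.6488) = 86*-6.6488 + 4 = -567.7968
x_1 = -6.6488 - 0.01*-567.7968 = -0.9708


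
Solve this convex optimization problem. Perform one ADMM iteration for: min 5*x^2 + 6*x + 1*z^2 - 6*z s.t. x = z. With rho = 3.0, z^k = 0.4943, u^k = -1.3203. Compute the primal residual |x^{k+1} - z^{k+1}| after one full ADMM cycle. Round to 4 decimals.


ADMM iteration with rho = 3.0, z^k = 0.4943, u^k = -1.3203
Step 1: x-update.
Minimize 5*x^2 + 6*x + (3.0/2)*(x - 0.4943 - 1.3203)^2
FOC: (2*5 + 3.0)*x = -6 + 3.0*(0.4943 + 1.3203)
x^{k+1} = -0.0428
Step 2: z-update.
Minimize 1*z^2 - 6*z + (3.0/2)*(-0.0428 - z - 1.3203)^2
FOC: (2*1 + 3.0)*z = 6 + 3.0*(-0.0428 - 1.3203)
z^{k+1} = 0.3821
Step 3: u-update.
u^{k+1} = -1.3203 - 0.0428 - 0.3821 = -1.7452
Step 4: Primal residual = |-0.0428 - 0.3821| = 0.4249


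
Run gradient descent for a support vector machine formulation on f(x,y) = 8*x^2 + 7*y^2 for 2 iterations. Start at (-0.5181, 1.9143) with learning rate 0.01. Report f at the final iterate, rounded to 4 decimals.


Gradient descent on f(x,y) = 8*x^2 + 7*y^2.
Starting point: (-0.5181, 1.9143), alpha = 0.01
Step 1: grad_x = 2*8*-0.5181 = -8.2896, grad_y = 2*7*1.9143 = 26.8002
  x_1 = -0.5181 - 0.01*-8.2896 = -0.4352
  y_1 = 1.9143 - 0.01*26.8002 = 1.6463
Step 2: grad_x = 2*8*-0.4352 = -6.9633, grad_y = 2*7*1.6463 = 23.0482
  x_2 = -0.4352 - 0.01*-6.9633 = -0.3656
  y_2 = 1.6463 - 0.01*23.0482 = 1.4158
f(-0.3656, 1.4158) = 8*(-0.3656)^2 + 7*1.4158^2 = 15.1009


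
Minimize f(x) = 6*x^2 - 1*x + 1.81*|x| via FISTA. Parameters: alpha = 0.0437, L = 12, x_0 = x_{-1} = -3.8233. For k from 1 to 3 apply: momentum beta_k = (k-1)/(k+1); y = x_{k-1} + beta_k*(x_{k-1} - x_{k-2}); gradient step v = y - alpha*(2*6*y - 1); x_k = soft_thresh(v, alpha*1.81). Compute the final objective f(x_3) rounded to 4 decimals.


FISTA on f(x) = 6*x^2 - 1*x + 1.81*|x|
L = 12, alpha = 0.0437
Iteration 1: beta = 0.0, y = -3.8233 + 0.0*(-3.8233 + 3.8233) = -3.8233
  grad(y) = -46.8796, v = y - alpha*grad = -1.7747
  prox(v) = soft_thresh(-1.7747, 0.0791) = -1.6956
Iteration 2: beta = 0.3333, y = -1.6956 + 0.3333*(-1.6956 + 3.8233) = -0.9863
  grad(y) = -12.8358, v = y - alpha*grad = -0.4254
  prox(v) = soft_thresh(-0.4254, 0.0791) = -0.3463
Iteration 3: beta = 0.5, y = -0.3463 + 0.5*(-0.3463 + 1.6956) = 0.3283
  grad(y) = 2.9401, v = y - alpha*grad = 0.1999
  prox(v) = soft_thresh(0.1999, 0.0791) = 0.1208
f(x_3) = 6*0.1208^2 - 1*0.1208 + 1.81*|0.1208| = 0.1853


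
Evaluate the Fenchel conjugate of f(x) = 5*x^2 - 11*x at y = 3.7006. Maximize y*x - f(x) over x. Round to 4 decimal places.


f*(y) = sup_x {y*x - a*x^2 - b*x} = sup_x {(y-b)*x - a*x^2}
FOC: (y - b) - 2a*x = 0 => x* = (y - b)/(2a)
x* = (3.7006 + 11)/(2*5) = 1.4701
f*(3.7006) = (y-b)^2/(4a) = (3.7006 + 11)^2/(4*5)
= 216.1076/20 = 10.8054


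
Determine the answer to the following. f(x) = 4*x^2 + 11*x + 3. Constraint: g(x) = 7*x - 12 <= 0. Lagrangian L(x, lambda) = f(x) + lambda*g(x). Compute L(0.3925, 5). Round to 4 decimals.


Step 1: Evaluate f(x).
f(0.3925) = 4*0.3925^2 + 11*0.3925 + 3 = 7.9337
Step 2: Evaluate g(x).
g(0.3925) = 7*0.3925 - 12 = -9.2525
Step 3: Compute Lagrangian.
L = 7.9337 + 5*-9.2525 = -38.3288


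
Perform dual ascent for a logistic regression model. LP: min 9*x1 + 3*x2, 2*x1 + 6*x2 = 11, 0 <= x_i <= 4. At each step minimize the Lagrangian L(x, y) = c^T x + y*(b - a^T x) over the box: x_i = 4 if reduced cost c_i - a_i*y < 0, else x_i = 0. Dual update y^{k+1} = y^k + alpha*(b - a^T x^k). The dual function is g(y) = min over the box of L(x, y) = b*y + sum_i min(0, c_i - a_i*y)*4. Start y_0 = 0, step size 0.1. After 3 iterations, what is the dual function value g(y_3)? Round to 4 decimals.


Dual ascent for LP: min 9*x1 + 3*x2, 2*x1 + 6*x2 = 11, 0 <= x_i <= 4
Step 1: y^k = 0.0, reduced costs: (9.0, 3.0)
  x^k = (0.0, 0.0), subgradient = b - a^T x = 11.0
  y^{k+1} = 0.0 + 0.1*11.0 = 1.1
Step 2: y^k = 1.1, reduced costs: (6.8, -3.6)
  x^k = (0.0, 4.0), subgradient = b - a^T x = -13.0
  y^{k+1} = 1.1 + 0.1*-13.0 = -0.2
Step 3: y^k = -0.2, reduced costs: (9.4, 4.2)
  x^k = (0.0, 0.0), subgradient = b - a^T x = 11.0
  y^{k+1} = -0.2 + 0.1*11.0 = 0.9
Dual objective at y_3 = 0.9: reduced costs (7.2, -2.4), box minimizer x = (0.0, 4.0)
g(y_3) = b*y + (c1 - a1*y)*x1 + (c2 - a2*y)*x2 = 11*0.9 + 7.2*0.0 + (-2.4)*4.0 = 9.9 + 0.0 - 9.6 = 0.3


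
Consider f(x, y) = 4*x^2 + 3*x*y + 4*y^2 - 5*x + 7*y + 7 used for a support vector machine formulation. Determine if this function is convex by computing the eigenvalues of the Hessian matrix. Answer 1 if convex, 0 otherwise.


The Hessian of f(x,y) = 4*x^2 + 3*x*y + 4*y^2 - 5*x + 7*y + 7 is:
H = [[8, 3], [3, 8]]
Trace = 8 + 8 = 16
Determinant = 8*8 - (3)^2 = 55
Discriminant = (16)^2 - 4*55 = 36.0
Eigenvalues: lambda_1 = 5.0, lambda_2 = 11.0
The function is convex.

1


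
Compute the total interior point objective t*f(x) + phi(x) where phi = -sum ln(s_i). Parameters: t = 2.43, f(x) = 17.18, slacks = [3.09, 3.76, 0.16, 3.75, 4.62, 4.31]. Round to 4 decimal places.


Step 1: Compute log-barrier.
ln values: [1.1282, 1.3244, -1.8326, 1.3218, 1.5304, 1.4609]
phi = -(1.1282 + 1.3244 - 1.8326 + 1.3218 + 1.5304 + 1.4609) = -4.9331
Step 2: Compute augmented objective.
t*f(x) = 2.43*17.18 = 41.7474
Total = 41.7474 - 4.9331 = 36.8143


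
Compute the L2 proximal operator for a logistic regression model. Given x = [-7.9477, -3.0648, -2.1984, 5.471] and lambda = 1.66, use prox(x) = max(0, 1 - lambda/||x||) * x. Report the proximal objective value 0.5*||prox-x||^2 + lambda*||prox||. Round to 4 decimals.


Step 1: Compute ||x||.
||x|| = 10.3597
Step 2: Compute scaling factor.
scale = max(0, 1 - 1.66/10.3597) = 0.8398
Step 3: prox(x) = [-6.6742, -2.5737, -1.8461, 4.5943]
||prox(x)|| = 8.6997
Step 4: Proximal objective.
0.5*||prox-x||^2 = 1.3778
lambda*||prox|| = 14.4415
Total = 15.8193


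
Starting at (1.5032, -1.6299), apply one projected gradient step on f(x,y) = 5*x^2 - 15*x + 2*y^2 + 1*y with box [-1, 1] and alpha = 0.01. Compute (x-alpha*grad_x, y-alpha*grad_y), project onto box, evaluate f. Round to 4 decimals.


Step 1: Compute gradient at (1.5032, -1.6299).
grad_x = 2*5*1.5032 - 15 = 0.032
grad_y = 2*2*-1.6299 + 1 = -5.5196
Step 2: Gradient step.
x_raw = 1.5032 - 0.01*0.032 = 1.5029
y_raw = -1.6299 - 0.01*-5.5196 = -1.5747
Step 3: Project onto [-1, 1].
x_proj = clip(1.5029) = 1.0
y_proj = clip(-1.5747) = -1.0
Step 4: Evaluate f.
f(1.0, -1.0) = -9.0


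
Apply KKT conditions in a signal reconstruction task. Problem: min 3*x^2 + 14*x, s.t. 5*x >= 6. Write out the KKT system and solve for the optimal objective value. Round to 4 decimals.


Step 1: Try lambda = 0 (constraint inactive).
x_unc = -14/(2*3) = -2.3333
Check: 5*-2.3333 = -11.6665 < 6 -- violated!
Step 2: Constraint must be active: 5*x = 6
x* = 6/5 = 1.2
lambda = (2*3*1.2 + 14)/5 = 4.24
Step 3: Compute optimal value.
f(x*) = 3*1.2^2 + 14*1.2 = 21.12


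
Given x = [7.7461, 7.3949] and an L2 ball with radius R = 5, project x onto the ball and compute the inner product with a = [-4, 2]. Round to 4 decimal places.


Step 1: Compute ||x|| (intermediates to 6 decimals).
||x|| = sqrt(7.7461^2 + 7.3949^2) = 10.709183
Step 2: Project.
Since ||x|| > R, scale = R/||x|| = 5/10.709183 = 0.466889, proj(x) = scale * x
proj(x) = [3.616569, 3.452597]
Step 3: Dot product.
a^T * proj(x) = -4*3.616569 + 2*3.452597 = -7.5611


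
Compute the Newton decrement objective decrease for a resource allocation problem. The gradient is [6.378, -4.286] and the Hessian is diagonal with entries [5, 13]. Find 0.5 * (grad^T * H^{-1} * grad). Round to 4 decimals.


Step 1: H is diagonal, so H^(-1) * g = [1.2756, -0.3297].
Step 2: g^T H^(-1) g = sum_i g_i^2 / H_ii
  = (6.378)^2/5 + (-4.286)^2/13
  = 8.1358 + 1.4131 = 9.5488
Step 3: Objective decrease = 0.5 * g^T H^(-1) g = 4.7744


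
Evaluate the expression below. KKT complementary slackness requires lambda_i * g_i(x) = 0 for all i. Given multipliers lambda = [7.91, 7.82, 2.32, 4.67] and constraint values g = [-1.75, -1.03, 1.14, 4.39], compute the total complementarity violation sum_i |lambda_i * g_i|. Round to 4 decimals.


KKT complementary slackness check:
lambda_1 * g_1 = 7.91 * -1.75 = -13.8425
lambda_2 * g_2 = 7.82 * -1.03 = -8.0546
lambda_3 * g_3 = 2.32 * 1.14 = 2.6448
lambda_4 * g_4 = 4.67 * 4.39 = 20.5013
Total violation = 13.8425 + 8.0546 + 2.6448 + 20.5013 = 45.0432


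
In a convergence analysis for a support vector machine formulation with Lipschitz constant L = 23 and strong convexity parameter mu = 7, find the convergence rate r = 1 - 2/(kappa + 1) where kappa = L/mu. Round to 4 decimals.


Step 1: Compute the condition number.
kappa = L/mu = 23/7 = 3.2857
Step 2: Compute the convergence rate.
r = 1 - 2/(kappa + 1) = 1 - 2*mu/(L + mu) = (L - mu)/(L + mu) = 16/30 = 0.5333


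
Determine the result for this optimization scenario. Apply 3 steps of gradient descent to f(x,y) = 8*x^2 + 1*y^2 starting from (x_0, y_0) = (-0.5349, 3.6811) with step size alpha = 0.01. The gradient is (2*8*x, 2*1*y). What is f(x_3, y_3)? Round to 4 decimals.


Gradient descent on f(x,y) = 8*x^2 + 1*y^2.
Starting point: (-0.5349, 3.6811), alpha = 0.01
Step 1: grad_x = 2*8*-0.5349 = -8.5584, grad_y = 2*1*3.6811 = 7.3622
  x_1 = -0.5349 - 0.01*-8.5584 = -0.4493
  y_1 = 3.6811 - 0.01*7.3622 = 3.6075
Step 2: grad_x = 2*8*-0.4493 = -7.1891, grad_y = 2*1*3.6075 = 7.215
  x_2 = -0.4493 - 0.01*-7.1891 = -0.3774
  y_2 = 3.6075 - 0.01*7.215 = 3.5353
Step 3: grad_x = 2*8*-0.3774 = -6.0388, grad_y = 2*1*3.5353 = 7.0707
  x_3 = -0.3774 - 0.01*-6.0388 = -0.317
  y_3 = 3.5353 - 0.01*7.0707 = 3.4646
f(-0.317, 3.4646) = 8*(-0.317)^2 + 1*3.4646^2 = 12.8077


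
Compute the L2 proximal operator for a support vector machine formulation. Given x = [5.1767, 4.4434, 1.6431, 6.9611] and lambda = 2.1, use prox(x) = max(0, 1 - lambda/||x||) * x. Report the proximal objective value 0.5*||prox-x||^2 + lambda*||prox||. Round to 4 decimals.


Step 1: Compute ||x||.
||x|| = 9.8843
Step 2: Compute scaling factor.
scale = max(0, 1 - 2.1/9.8843) = 0.7875
Step 3: prox(x) = [4.0769, 3.4994, 1.294, 5.4822]
||prox(x)|| = 7.7843
Step 4: Proximal objective.
0.5*||prox-x||^2 = 2.205
lambda*||prox|| = 16.347
Total = 18.552


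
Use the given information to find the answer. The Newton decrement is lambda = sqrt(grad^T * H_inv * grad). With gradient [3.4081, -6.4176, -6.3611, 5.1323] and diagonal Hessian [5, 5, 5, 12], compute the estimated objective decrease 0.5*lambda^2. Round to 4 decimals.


Step 1: H is diagonal, so H^(-1) * g = [0.6816, -1.2835, -1.2722, 0.4277].
Step 2: g^T H^(-1) g = sum_i g_i^2 / H_ii
  = (3.4081)^2/5 + (-6.4176)^2/5 + (-6.3611)^2/5 + (5.1323)^2/12
  = 2.323 + 8.2371 + 8.0927 + 2.195 = 20.8479
Step 3: Objective decrease = 0.5 * g^T H^(-1) g = 10.424


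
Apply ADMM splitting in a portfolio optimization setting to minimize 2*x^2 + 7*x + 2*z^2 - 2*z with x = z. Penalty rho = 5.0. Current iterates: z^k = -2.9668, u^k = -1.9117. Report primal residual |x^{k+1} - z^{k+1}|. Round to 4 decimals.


ADMM iteration with rho = 5.0, z^k = -2.9668, u^k = -1.9117
Step 1: x-update.
Minimize 2*x^2 + 7*x + (5.0/2)*(x + 2.9668 - 1.9117)^2
FOC: (2*2 + 5.0)*x = -7 + 5.0*(-2.9668 + 1.9117)
x^{k+1} = -1.3639
Step 2: z-update.
Minimize 2*z^2 - 2*z + (5.0/2)*(-1.3639 - z - 1.9117)^2
FOC: (2*2 + 5.0)*z = 2 + 5.0*(-1.3639 - 1.9117)
z^{k+1} = -1.5976
Step 3: u-update.
u^{k+1} = -1.9117 - 1.3639 + 1.5976 = -1.6781
Step 4: Primal residual = |-1.3639 + 1.5976| = 0.2336


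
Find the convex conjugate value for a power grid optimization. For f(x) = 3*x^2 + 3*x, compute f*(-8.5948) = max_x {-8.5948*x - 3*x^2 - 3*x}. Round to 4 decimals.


f*(y) = sup_x {y*x - a*x^2 - b*x} = sup_x {(y-b)*x - a*x^2}
FOC: (y - b) - 2a*x = 0 => x* = (y - b)/(2a)
x* = (-8.5948 - 3)/(2*3) = -1.9325
f*(-8.5948) = (y-b)^2/(4a) = (-8.5948 - 3)^2/(4*3)
= 134.4394/12 = 11.2033


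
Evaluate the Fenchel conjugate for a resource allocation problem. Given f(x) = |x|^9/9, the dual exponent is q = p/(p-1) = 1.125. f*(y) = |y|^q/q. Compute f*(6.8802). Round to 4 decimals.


The conjugate exponent q satisfies 1/p + 1/q = 1.
p = 9, so q = 9/(9 - 1) = 1.125
|y|^q = 6.8802^1.125 = 8.7559
f*(6.8802) = 8.7559 / 1.125 = 7.783


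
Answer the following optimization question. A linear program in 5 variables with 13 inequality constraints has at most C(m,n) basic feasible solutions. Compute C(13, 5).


Each vertex corresponds to some choice of n active constraints out of m, so the number of vertices is at most C(m, n) = m! / (n!(m-n)!).
m = 13, n = 5
Numerator: 13 * 12 * 11 * 10 * 9
Denominator: 5! = 120
C(13, 5) = 1287


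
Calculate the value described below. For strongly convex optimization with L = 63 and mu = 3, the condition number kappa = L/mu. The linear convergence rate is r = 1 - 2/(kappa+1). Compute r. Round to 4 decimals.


Step 1: Compute the condition number.
kappa = L/mu = 63/3 = 21.0
Step 2: Compute the convergence rate.
r = 1 - 2/(kappa + 1) = 1 - 2*mu/(L + mu) = (L - mu)/(L + mu) = 60/66 = 0.9091


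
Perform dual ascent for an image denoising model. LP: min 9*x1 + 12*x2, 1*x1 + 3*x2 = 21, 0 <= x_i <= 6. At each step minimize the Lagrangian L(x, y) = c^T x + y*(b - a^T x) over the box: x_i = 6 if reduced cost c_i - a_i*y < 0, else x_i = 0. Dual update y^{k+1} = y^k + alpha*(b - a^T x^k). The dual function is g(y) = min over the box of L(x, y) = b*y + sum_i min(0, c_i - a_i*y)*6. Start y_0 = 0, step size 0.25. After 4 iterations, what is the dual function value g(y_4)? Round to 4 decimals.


Dual ascent for LP: min 9*x1 + 12*x2, 1*x1 + 3*x2 = 21, 0 <= x_i <= 6
Step 1: y^k = 0.0, reduced costs: (9.0, 12.0)
  x^k = (0.0, 0.0), subgradient = b - a^T x = 21.0
  y^{k+1} = 0.0 + 0.25*21.0 = 5.25
Step 2: y^k = 5.25, reduced costs: (3.75, -3.75)
  x^k = (0.0, 6.0), subgradient = b - a^T x = 3.0
  y^{k+1} = 5.25 + 0.25*3.0 = 6.0
Step 3: y^k = 6.0, reduced costs: (3.0, -6.0)
  x^k = (0.0, 6.0), subgradient = b - a^T x = 3.0
  y^{k+1} = 6.0 + 0.25*3.0 = 6.75
Step 4: y^k = 6.75, reduced costs: (2.25, -8.25)
  x^k = (0.0, 6.0), subgradient = b - a^T x = 3.0
  y^{k+1} = 6.75 + 0.25*3.0 = 7.5
Dual objective at y_4 = 7.5: reduced costs (1.5, -10.5), box minimizer x = (0.0, 6.0)
g(y_4) = b*y + (c1 - a1*y)*x1 + (c2 - a2*y)*x2 = 21*7.5 + 1.5*0.0 + (-10.5)*6.0 = 157.5 + 0.0 - 63.0 = 94.5


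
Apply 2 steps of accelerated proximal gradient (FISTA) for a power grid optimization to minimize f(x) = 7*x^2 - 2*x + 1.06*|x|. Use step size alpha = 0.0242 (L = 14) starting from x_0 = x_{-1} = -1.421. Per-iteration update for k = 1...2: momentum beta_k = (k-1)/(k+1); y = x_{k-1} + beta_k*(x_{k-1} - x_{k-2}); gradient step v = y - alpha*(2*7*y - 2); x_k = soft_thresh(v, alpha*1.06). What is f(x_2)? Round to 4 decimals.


FISTA on f(x) = 7*x^2 - 2*x + 1.06*|x|
L = 14, alpha = 0.0242
Iteration 1: beta = 0.0, y = -1.421 + 0.0*(-1.421 + 1.421) = -1.421
  grad(y) = -21.894, v = y - alpha*grad = -0.8912
  prox(v) = soft_thresh(-0.8912, 0.0257) = -0.8655
Iteration 2: beta = 0.3333, y = -0.8655 + 0.3333*(-0.8655 + 1.421) = -0.6804
  grad(y) = -11.5249, v = y - alpha*grad = -0.4014
  prox(v) = soft_thresh(-0.4014, 0.0257) = -0.3758
f(x_2) = 7*(-0.3758)^2 - 2*(-0.3758) + 1.06*|-0.3758| = 2.1385


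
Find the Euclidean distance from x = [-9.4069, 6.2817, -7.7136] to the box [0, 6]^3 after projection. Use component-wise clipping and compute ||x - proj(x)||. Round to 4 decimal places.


Project each component onto [0, 6].
clip(-9.4069) = 0.0, clip(6.2817) = 6.0, clip(-7.7136) = 0.0
Projection = [0.0, 6.0, 0.0]
Squared diffs: [88.4898, 0.0794, 59.4996]
Distance = sqrt(148.0688) = 12.1684


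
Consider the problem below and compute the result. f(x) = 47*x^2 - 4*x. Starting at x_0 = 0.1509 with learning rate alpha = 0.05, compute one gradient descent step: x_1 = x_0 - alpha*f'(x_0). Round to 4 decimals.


We compute the gradient at x_0 and apply the update.
f'(x) = 94*x - 4
f'(0.1509) = 94*0.1509 - 4 = 10.1846
x_1 = 0.1509 - 0.05*10.1846 = -0.3583


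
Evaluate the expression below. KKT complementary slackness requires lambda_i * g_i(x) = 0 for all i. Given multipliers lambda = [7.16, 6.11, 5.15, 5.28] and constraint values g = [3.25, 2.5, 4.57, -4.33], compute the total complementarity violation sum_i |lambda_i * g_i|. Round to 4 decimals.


KKT complementary slackness check:
lambda_1 * g_1 = 7.16 * 3.25 = 23.27
lambda_2 * g_2 = 6.11 * 2.5 = 15.275
lambda_3 * g_3 = 5.15 * 4.57 = 23.5355
lambda_4 * g_4 = 5.28 * -4.33 = -22.8624
Total violation = 23.27 + 15.275 + 23.5355 + 22.8624 = 84.9429


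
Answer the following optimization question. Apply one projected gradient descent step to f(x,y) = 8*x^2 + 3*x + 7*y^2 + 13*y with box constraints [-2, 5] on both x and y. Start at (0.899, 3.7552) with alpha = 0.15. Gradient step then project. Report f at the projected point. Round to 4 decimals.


Step 1: Compute gradient at (0.899, 3.7552).
grad_x = 2*8*0.899 + 3 = 17.384
grad_y = 2*7*3.7552 + 13 = 65.5728
Step 2: Gradient step.
x_raw = 0.899 - 0.15*17.384 = -1.7086
y_raw = 3.7552 - 0.15*65.5728 = -6.0807
Step 3: Project onto [-2, 5].
x_proj = clip(-1.7086) = -1.7086
y_proj = clip(-6.0807) = -2.0
Step 4: Evaluate f.
f(-1.7086, -2.0) = 20.2287
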